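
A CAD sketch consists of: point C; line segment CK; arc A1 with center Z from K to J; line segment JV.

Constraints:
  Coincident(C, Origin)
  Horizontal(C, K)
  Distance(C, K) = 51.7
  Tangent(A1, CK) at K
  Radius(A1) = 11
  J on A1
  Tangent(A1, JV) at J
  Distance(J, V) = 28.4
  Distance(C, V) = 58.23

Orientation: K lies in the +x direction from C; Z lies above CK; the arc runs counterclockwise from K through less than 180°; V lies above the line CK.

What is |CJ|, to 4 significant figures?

62.85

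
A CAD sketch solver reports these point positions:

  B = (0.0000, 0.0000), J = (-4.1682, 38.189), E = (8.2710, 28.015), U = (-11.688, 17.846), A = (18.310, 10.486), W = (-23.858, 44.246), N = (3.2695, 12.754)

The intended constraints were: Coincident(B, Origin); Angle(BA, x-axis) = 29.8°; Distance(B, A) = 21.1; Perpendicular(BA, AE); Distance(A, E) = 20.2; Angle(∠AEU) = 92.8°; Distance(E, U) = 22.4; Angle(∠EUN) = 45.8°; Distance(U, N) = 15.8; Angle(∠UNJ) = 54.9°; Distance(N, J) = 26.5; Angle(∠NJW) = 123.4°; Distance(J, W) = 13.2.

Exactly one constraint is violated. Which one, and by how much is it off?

Distance(J, W) = 13.2 — off by 7.40.

B = (0.00, 0.00) ✓; BA at 29.80° ✓; |BA| = 21.10 ✓; ∠(BA, AE) = 90.00° ✓; |AE| = 20.20 ✓; ∠AEU = 92.80° ✓; |EU| = 22.40 ✓; ∠EUN = 45.80° ✓; |UN| = 15.80 ✓; ∠UNJ = 54.90° ✓; |NJ| = 26.50 ✓; ∠NJW = 123.4° ✓; |JW| = 20.60 ✗.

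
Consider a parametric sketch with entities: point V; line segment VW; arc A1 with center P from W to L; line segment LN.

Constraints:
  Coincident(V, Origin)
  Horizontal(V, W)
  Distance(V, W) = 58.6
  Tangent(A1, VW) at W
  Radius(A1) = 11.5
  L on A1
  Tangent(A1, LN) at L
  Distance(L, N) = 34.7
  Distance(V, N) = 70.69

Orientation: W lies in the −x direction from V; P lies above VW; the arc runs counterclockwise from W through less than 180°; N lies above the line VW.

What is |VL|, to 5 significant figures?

49.034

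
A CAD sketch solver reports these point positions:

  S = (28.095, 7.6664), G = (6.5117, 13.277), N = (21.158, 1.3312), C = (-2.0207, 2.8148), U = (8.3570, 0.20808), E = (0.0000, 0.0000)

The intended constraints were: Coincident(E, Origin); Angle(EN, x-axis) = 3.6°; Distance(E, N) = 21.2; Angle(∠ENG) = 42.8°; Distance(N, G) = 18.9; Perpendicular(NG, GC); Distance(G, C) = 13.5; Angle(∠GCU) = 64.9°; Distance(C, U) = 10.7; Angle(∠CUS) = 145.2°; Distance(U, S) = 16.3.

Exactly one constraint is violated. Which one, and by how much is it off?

Distance(U, S) = 16.3 — off by 4.80.

E = (0.00, 0.00) ✓; EN at 3.600° ✓; |EN| = 21.20 ✓; ∠ENG = 42.80° ✓; |NG| = 18.90 ✓; ∠(NG, GC) = 90.00° ✓; |GC| = 13.50 ✓; ∠GCU = 64.90° ✓; |CU| = 10.70 ✓; ∠CUS = 145.2° ✓; |US| = 21.10 ✗.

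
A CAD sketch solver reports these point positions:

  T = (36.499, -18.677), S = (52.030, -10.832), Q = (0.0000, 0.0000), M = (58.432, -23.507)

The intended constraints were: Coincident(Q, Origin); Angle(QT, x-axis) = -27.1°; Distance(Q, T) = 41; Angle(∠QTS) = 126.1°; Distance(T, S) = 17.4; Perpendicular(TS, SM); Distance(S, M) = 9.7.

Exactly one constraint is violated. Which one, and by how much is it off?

Distance(S, M) = 9.7 — off by 4.50.

Q = (0.00, 0.00) ✓; QT at -27.10° ✓; |QT| = 41.00 ✓; ∠QTS = 126.1° ✓; |TS| = 17.40 ✓; ∠(TS, SM) = 90.00° ✓; |SM| = 14.20 ✗.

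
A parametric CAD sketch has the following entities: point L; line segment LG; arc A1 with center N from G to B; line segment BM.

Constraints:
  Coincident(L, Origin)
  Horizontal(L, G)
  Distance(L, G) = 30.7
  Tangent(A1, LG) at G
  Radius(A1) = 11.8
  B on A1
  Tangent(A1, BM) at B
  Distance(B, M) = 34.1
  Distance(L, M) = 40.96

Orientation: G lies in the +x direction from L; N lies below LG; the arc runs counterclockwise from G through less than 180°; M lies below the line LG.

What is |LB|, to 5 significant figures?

21.099

Checks: |NB| = 11.80 ✓; ∠(NB, BM) = 90.00° ✓; |BM| = 34.10 ✓; |LM| = 40.96 ✓.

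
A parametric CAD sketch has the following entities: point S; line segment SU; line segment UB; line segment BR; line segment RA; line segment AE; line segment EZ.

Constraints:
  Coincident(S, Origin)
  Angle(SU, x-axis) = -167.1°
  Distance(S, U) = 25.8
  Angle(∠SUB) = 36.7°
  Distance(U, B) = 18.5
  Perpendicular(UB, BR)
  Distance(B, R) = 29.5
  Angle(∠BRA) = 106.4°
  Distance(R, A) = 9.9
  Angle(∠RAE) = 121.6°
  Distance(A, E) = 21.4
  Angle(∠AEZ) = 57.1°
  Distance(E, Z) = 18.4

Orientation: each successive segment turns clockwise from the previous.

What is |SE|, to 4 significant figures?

27.70

S is at the origin; SU runs at -167.1° with length 25.8, so U = (-25.15, -5.760). ∠SUB = 36.7° gives UB at 49.60° from the x-axis; with |UB| = 18.5, B = (-13.16, 8.329). UB is perpendicular to BR, so BR runs at -40.40°; with |BR| = 29.5, R = (9.307, -10.79). ∠BRA = 106.4° gives RA at -114.0° from the x-axis; with |RA| = 9.9, A = (5.280, -19.84). ∠RAE = 121.6° gives AE at -172.4° from the x-axis; with |AE| = 21.4, E = (-15.93, -22.67). Then |SE| = |E − S| = 27.70.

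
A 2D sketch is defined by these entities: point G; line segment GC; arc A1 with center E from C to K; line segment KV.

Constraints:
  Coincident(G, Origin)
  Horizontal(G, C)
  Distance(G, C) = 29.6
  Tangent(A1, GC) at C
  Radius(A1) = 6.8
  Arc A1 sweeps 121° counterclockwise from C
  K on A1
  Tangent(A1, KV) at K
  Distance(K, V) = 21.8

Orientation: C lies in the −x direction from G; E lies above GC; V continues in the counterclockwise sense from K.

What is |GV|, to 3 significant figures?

45.4

G is at the origin; G and C share the same y with |GC| = 29.6 and C on the −x side, so C = (-29.6, 0.00). Tangency of A1 to GC means the radius EC is perpendicular to GC, so E = C + (0, 6.8) = (-29.6, 6.80). On A1, C sits at bearing -90° from E; a 121° counterclockwise sweep puts K at bearing 31°, so K = E + 6.8·(cos 31°, sin 31°) = (-23.8, 10.3). Since A1 is tangent to KV there, EK ⟂ KV, so KV runs along (−sin 31°, cos 31°); with |KV| = 21.8, V = (-35.0, 29.0). Then |GV| = |V − G| = 45.4.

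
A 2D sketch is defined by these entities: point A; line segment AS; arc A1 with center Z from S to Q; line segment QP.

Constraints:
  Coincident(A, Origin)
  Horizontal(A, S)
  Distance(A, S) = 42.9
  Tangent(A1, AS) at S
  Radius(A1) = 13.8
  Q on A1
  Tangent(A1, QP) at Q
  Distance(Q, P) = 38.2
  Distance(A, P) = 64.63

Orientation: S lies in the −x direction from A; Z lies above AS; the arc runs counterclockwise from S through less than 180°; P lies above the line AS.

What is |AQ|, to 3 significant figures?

33.5

A is at the origin; A and S share the same y with |AS| = 42.9 and S on the −x side, so S = (-42.9, 0.00). A1 meets AS tangentially, so ZS is at right angles to AS, so Z = S + (0, 13.8) = (-42.9, 13.8). Since ZQ ⟂ QP (tangency), |ZP| = √(13.8² + 38.2²) = 40.6 regardless of where Q sits on A1. So P lies on both circle(A, 64.63) and circle(Z, 40.6); the above-AS intersection is P = (-35.8, 53.8). Q is the foot of the tangent from P: Q = (-29.3, 16.2).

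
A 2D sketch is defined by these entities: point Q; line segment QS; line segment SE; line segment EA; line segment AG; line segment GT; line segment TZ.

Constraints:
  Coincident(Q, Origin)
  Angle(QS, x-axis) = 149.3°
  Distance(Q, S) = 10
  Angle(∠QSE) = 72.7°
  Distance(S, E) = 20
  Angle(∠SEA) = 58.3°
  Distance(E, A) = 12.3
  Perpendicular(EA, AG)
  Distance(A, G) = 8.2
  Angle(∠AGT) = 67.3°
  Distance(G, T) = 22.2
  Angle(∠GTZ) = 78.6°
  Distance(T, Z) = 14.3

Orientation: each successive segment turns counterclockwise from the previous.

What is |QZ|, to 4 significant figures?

27.69

Q is at the origin; QS runs at 149.3° with length 10.0, so S = (-8.599, 5.105). ∠QSE = 72.7° gives SE at -103.4° from the x-axis; with |SE| = 20.0, E = (-13.23, -14.35). ∠SEA = 58.3° gives EA at 18.30° from the x-axis; with |EA| = 12.3, A = (-1.556, -10.49). EA ⟂ AG, so AG runs at 108.3°; with |AG| = 8.2, G = (-4.130, -2.703). ∠AGT = 67.3° gives GT at -139.0° from the x-axis; with |GT| = 22.2, T = (-20.88, -17.27). ∠GTZ = 78.6° gives TZ at -37.60° from the x-axis; with |TZ| = 14.3, Z = (-9.555, -25.99). Then |QZ| = |Z − Q| = 27.69.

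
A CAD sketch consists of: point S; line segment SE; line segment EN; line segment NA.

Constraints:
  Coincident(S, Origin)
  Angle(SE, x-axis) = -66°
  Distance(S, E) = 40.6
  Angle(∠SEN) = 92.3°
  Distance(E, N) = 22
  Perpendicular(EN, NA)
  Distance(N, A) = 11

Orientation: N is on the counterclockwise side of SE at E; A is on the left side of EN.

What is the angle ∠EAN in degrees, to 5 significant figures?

63.435°

∠SEN = 92.3°, so EN runs at -66.0° + (180° − 92.3°) = 21.700° from the x-axis; with |EN| = 22.0, N = E + 22.0·(cos 21.700°, sin 21.700°) = (36.954, -28.956). The perpendicularity gives NA at right angles to EN; with |NA| = 11.0 on the left of EN, A = N + 11.0·(-0.36975, 0.92913) = (32.887, -18.735). Then cos ∠EAN = AE·AN / (|AE||AN|), giving 63.435°.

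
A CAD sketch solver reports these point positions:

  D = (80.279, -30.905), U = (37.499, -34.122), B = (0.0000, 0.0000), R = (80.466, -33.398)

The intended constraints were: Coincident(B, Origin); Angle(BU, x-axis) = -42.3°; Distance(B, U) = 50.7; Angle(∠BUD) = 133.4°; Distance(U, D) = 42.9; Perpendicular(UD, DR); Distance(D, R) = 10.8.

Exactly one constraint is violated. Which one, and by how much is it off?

Distance(D, R) = 10.8 — off by 8.30.

B = (0.00, 0.00) ✓; BU at -42.30° ✓; |BU| = 50.70 ✓; ∠BUD = 133.4° ✓; |UD| = 42.90 ✓; ∠(UD, DR) = 90.01° ✓; |DR| = 2.500 ✗.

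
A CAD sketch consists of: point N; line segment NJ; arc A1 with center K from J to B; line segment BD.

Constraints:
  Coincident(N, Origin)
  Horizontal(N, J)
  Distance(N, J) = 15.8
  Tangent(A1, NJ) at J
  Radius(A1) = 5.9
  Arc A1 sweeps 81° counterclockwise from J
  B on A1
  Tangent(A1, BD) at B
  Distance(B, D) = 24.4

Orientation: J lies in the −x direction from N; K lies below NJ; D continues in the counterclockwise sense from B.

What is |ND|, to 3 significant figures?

38.6

N is at the origin; NJ is horizontal with |NJ| = 15.8 and J on the −x side, so J = (-15.8, 0.00). Tangency of A1 to NJ means the radius KJ is perpendicular to NJ, so K = J + (0, -5.9) = (-15.8, -5.90). On A1, J sits at bearing 90° from K; an 81° counterclockwise sweep puts B at bearing 171°, so B = K + 5.9·(cos 171°, sin 171°) = (-21.6, -4.98). The tangent condition forces KB to be normal to BD, so BD runs along (−sin 171°, cos 171°); with |BD| = 24.4, D = (-25.4, -29.1). Then |ND| = |D − N| = 38.6.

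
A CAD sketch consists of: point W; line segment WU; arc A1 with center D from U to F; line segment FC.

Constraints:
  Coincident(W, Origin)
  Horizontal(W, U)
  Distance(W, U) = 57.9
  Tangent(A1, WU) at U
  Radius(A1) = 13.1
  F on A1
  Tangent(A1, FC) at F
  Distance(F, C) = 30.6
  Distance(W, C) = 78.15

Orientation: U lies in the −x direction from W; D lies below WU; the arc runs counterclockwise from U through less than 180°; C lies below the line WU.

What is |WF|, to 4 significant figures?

72.46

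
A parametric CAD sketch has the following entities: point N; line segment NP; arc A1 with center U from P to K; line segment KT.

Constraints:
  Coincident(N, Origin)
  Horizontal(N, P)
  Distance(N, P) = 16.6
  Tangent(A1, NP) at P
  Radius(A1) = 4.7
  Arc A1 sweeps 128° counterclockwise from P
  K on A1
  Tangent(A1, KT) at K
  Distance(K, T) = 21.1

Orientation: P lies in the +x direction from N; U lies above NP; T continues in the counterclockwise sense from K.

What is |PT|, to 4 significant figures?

25.94

N is at the origin; NP is horizontal with |NP| = 16.6 and P on the +x side, so P = (16.60, 0.000). Since A1 is tangent to NP there, UP ⟂ NP, so U = P + (0, 4.7) = (16.60, 4.700). On A1, P sits at bearing -90° from U; a 128° counterclockwise sweep puts K at bearing 38°, so K = U + 4.7·(cos 38°, sin 38°) = (20.30, 7.594). A1 meets KT tangentially, so UK is at right angles to KT, so KT runs along (−sin 38°, cos 38°); with |KT| = 21.1, T = (7.313, 24.22). Then |PT| = |T − P| = 25.94.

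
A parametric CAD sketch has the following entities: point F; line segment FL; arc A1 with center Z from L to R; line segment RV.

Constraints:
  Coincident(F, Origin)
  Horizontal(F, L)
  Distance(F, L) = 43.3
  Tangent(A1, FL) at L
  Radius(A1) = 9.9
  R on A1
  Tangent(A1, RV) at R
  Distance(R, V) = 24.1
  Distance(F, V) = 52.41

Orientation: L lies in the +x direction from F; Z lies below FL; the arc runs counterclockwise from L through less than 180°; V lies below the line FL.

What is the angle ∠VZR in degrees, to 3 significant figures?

67.7°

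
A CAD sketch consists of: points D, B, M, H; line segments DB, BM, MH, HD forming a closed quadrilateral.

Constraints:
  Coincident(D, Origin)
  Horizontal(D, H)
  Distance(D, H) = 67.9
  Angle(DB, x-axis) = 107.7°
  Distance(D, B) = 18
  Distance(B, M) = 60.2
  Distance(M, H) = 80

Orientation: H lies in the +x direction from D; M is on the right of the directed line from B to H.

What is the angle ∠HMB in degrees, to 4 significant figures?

63.18°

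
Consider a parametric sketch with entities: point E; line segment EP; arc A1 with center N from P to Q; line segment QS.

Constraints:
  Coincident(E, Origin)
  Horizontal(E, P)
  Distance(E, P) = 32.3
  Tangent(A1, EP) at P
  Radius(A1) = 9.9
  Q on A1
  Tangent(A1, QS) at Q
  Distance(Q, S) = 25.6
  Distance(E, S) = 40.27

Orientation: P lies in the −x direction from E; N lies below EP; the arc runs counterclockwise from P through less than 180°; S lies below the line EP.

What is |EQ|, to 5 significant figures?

42.672

E is at the origin; EP is horizontal with |EP| = 32.3 and P on the −x side, so P = (-32.300, 0.0000). Tangency of A1 to EP means the radius NP is perpendicular to EP, so N = P + (0, -9.9) = (-32.300, -9.9000). Since NQ ⟂ QS (tangency), |NS| = √(9.9² + 25.6²) = 27.448 regardless of where Q sits on A1. So S lies on both circle(E, 40.27) and circle(N, 27.448); the below-EP intersection is S = (-20.481, -34.673). Q is the foot of the tangent from S: Q = (-39.096, -17.099).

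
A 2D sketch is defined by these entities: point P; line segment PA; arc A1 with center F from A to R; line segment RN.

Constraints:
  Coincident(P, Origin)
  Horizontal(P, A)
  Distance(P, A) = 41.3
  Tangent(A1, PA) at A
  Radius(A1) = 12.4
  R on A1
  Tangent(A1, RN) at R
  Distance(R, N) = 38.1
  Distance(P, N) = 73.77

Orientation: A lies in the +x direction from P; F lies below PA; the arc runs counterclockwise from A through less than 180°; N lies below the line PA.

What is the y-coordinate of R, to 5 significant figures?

-19.727

P is at the origin; P and A share the same y with |PA| = 41.3 and A on the +x side, so A = (41.300, 0.0000). Tangency of A1 to PA means the radius FA is perpendicular to PA, so F = A + (0, -12.4) = (41.300, -12.400). Since FR ⟂ RN (tangency), |FN| = √(12.4² + 38.1²) = 40.067 regardless of where R sits on A1. So N lies on both circle(P, 73.77) and circle(F, 40.067); the below-PA intersection is N = (53.808, -50.465). R is the foot of the tangent from N: R = (31.296, -19.727).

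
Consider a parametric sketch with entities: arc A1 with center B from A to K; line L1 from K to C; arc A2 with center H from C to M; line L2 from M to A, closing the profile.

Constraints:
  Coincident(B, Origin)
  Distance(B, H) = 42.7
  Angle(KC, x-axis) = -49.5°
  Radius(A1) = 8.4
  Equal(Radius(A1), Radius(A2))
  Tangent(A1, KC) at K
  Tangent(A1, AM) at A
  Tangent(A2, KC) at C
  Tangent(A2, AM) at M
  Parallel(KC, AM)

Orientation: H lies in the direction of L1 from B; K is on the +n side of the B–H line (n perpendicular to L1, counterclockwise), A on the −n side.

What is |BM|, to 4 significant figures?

43.52

The slot axis is L1's direction at -49.5°, so u = (cos -49.5°, sin -49.5°) = (0.6494, -0.7604) and n = (−sin -49.5°, cos -49.5°) = (0.7604, 0.6494). B is at the origin and H lies 42.7 along u from B, so H = 42.7·u = (27.73, -32.47). Tangency of A1 to both parallel lines with radius 8.4 puts K and A at B ± 8.4·n: K = (6.387, 5.455), A = (-6.387, -5.455). Equal radii place C and M the same way about H: C = H + 8.4·n = (34.12, -27.01), M = H − 8.4·n = (21.34, -37.92). Then |BM| = |M − B| = 43.52.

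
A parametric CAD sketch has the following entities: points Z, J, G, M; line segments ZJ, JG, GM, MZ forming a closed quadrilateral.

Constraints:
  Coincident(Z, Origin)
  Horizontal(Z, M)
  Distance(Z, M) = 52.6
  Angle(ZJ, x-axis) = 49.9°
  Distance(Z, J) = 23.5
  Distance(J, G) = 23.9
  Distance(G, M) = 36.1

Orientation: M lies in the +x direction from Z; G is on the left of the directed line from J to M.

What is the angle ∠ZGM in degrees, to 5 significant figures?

77.361°

Z is at the origin; ZM is horizontal with |ZM| = 52.6 and M in +x, so M = (52.6, 0). ZJ runs at 49.9° with |ZJ| = 23.5, so J = (15.137, 17.976). G is determined by |JG| = 23.9 and |GM| = 36.1 together: it lies at the intersection of circle(J, 23.9) and circle(M, 36.1). With |JM| = 41.552, the foot of the radical line on JM is 11.968 from J and the perpendicular offset is √(23.9² − 11.968²) = 20.688. Taking the left-of-JM solution: G = (34.877, 31.450).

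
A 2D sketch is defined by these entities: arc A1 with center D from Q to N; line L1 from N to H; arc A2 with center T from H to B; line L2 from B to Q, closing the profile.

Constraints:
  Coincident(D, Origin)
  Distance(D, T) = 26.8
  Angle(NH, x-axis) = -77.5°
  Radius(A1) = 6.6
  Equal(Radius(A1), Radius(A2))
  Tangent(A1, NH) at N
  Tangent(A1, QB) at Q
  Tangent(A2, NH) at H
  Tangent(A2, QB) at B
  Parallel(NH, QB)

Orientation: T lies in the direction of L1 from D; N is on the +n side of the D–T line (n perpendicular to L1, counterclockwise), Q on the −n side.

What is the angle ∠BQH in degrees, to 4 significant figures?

26.22°

Tangency of A1 to both parallel lines with radius 6.6 puts N and Q at D ± 6.6·n: N = (6.444, 1.429), Q = (-6.444, -1.429). Equal radii place H and B the same way about T: H = T + 6.6·n = (12.24, -24.74), B = T − 6.6·n = (-0.6430, -27.59). Then cos ∠BQH = QB·QH / (|QB||QH|), giving 26.22°.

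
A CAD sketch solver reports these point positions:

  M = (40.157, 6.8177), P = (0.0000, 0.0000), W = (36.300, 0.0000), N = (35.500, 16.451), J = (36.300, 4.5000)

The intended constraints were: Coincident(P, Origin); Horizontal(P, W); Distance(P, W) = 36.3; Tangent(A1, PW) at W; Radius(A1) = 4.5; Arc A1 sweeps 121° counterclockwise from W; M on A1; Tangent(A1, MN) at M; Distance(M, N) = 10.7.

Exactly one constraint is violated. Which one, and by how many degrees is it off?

Tangent(A1, MN) at M — off by 5.20°.

P = (0.00, 0.00) ✓; P.y = 0.00, W.y = 0.00 ✓; |PW| = 36.30 ✓; ∠(JW, WP) = 90.00° ✓; |JW| = 4.500 ✓; bearing(J→M) − bearing(J→W) = 121.0° ✓; |JM| = 4.500 ✓; ∠(JM, MN) = 95.20° ✗; |MN| = 10.70 ✓.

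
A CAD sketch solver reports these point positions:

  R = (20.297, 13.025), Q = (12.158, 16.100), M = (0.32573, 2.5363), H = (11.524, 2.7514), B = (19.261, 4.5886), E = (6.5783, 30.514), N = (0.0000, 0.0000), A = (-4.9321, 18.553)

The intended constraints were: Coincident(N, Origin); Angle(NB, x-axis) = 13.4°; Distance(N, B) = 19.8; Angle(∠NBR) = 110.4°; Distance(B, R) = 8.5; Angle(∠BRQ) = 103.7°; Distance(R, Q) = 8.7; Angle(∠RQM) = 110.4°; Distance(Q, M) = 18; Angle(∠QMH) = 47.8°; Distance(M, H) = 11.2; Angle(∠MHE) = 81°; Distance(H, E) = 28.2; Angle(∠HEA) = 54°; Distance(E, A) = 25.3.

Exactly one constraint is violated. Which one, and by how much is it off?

Distance(E, A) = 25.3 — off by 8.70.

N = (0.00, 0.00) ✓; NB at 13.40° ✓; |NB| = 19.80 ✓; ∠NBR = 110.4° ✓; |BR| = 8.500 ✓; ∠BRQ = 103.7° ✓; |RQ| = 8.701 ✓; ∠RQM = 110.4° ✓; |QM| = 18.00 ✓; ∠QMH = 47.80° ✓; |MH| = 11.20 ✓; ∠MHE = 81.00° ✓; |HE| = 28.20 ✓; ∠HEA = 54.00° ✓; |EA| = 16.60 ✗.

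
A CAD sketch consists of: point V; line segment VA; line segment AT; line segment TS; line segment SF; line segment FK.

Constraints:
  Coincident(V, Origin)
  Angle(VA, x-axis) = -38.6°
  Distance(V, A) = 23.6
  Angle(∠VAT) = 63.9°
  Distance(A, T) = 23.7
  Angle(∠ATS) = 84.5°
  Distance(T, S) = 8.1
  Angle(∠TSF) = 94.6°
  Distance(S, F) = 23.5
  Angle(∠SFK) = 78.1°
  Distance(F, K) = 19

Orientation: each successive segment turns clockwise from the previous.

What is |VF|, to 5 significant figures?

17.386

V is at the origin; VA runs at -38.6° with length 23.6, so A = (18.444, -14.724). ∠VAT = 63.9° gives AT at -154.70° from the x-axis; with |AT| = 23.7, T = (-2.9829, -24.852). ∠ATS = 84.5° gives TS at 109.80° from the x-axis; with |TS| = 8.1, S = (-5.7267, -17.231). ∠TSF = 94.6° gives SF at 24.400° from the x-axis; with |SF| = 23.5, F = (15.674, -7.5229). Then |VF| = |F − V| = 17.386.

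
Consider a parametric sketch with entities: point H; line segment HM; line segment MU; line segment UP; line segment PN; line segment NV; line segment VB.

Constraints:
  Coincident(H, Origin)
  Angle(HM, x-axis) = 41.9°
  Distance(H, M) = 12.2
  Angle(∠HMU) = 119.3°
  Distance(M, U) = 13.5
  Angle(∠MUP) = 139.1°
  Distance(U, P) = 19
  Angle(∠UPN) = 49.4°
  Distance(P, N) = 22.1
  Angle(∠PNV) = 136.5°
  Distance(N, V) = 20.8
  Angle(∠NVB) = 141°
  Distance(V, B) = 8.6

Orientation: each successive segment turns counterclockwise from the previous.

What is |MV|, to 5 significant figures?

11.663

H is at the origin; HM runs at 41.9° with length 12.2, so M = (9.0806, 8.1476). ∠HMU = 119.3° gives MU at 102.60° from the x-axis; with |MU| = 13.5, U = (6.1357, 21.322). ∠MUP = 139.1° gives UP at 143.50° from the x-axis; with |UP| = 19.0, P = (-9.1376, 32.624). ∠UPN = 49.4° gives PN at -85.900° from the x-axis; with |PN| = 22.1, N = (-7.5575, 10.581). ∠PNV = 136.5° gives NV at -42.400° from the x-axis; with |NV| = 20.8, V = (7.8024, -3.4449). Then |MV| = |V − M| = 11.663.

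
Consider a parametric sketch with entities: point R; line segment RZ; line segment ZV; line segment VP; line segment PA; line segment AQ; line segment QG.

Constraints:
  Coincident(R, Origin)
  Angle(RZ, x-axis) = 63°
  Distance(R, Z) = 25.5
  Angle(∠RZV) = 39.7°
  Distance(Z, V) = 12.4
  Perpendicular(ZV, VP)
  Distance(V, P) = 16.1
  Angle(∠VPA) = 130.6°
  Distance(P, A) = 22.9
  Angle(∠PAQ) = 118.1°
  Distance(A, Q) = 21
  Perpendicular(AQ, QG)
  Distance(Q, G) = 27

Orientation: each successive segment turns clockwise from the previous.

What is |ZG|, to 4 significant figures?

14.85

R is at the origin; RZ runs at 63.0° with length 25.5, so Z = (11.58, 22.72). ∠RZV = 39.7° gives ZV at -77.30° from the x-axis; with |ZV| = 12.4, V = (14.30, 10.62). The perpendicularity gives VP at right angles to ZV, so VP runs at -167.3°; with |VP| = 16.1, P = (-1.403, 7.085). ∠VPA = 130.6° gives PA at 143.3° from the x-axis; with |PA| = 22.9, A = (-19.76, 20.77). ∠PAQ = 118.1° gives AQ at 81.40° from the x-axis; with |AQ| = 21.0, Q = (-16.62, 41.53). The perpendicularity gives QG at right angles to AQ, so QG runs at -8.600°; with |QG| = 27.0, G = (10.07, 37.50). Then |ZG| = |G − Z| = 14.85.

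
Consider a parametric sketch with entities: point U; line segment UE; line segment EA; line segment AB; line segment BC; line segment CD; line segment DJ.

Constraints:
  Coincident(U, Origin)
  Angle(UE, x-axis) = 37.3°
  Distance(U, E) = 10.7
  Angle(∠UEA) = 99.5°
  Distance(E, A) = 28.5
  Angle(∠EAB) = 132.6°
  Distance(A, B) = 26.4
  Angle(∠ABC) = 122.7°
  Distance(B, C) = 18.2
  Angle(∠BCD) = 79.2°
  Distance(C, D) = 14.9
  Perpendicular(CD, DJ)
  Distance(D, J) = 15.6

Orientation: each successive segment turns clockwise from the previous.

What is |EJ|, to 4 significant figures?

38.73

∠BCD = 79.2° gives CD at 111.3° from the x-axis; with |CD| = 14.9, D = (8.181, -35.21). CD is perpendicular to DJ, so DJ runs at 21.30°; with |DJ| = 15.6, J = (22.72, -29.55). Then |EJ| = |J − E| = 38.73.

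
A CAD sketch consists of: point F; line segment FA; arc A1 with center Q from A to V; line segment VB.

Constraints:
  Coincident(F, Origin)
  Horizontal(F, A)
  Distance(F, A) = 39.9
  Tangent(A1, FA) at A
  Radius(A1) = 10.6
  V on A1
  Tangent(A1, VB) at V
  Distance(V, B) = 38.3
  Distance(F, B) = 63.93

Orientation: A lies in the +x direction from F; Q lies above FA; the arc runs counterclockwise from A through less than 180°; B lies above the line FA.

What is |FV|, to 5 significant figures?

51.882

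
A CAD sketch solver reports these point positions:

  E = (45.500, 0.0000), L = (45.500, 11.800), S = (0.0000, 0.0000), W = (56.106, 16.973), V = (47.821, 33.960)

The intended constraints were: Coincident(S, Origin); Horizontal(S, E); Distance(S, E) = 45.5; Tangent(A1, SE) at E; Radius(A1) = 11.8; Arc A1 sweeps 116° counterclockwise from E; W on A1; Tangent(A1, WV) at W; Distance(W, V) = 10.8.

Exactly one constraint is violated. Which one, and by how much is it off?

Distance(W, V) = 10.8 — off by 8.10.

S = (0.00, 0.00) ✓; S.y = 0.00, E.y = 0.00 ✓; |SE| = 45.50 ✓; ∠(LE, ES) = 90.00° ✓; |LE| = 11.80 ✓; bearing(L→W) − bearing(L→E) = 116.0° ✓; |LW| = 11.80 ✓; ∠(LW, WV) = 90.00° ✓; |WV| = 18.90 ✗.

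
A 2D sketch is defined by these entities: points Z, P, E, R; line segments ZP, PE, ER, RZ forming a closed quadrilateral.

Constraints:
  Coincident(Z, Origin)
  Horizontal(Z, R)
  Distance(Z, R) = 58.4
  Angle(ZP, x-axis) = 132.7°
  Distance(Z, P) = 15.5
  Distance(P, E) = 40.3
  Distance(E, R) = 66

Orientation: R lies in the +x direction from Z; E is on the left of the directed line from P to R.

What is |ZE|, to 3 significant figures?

46.9

Checks: |PE| = 40.30 ✓; |ER| = 66.00 ✓.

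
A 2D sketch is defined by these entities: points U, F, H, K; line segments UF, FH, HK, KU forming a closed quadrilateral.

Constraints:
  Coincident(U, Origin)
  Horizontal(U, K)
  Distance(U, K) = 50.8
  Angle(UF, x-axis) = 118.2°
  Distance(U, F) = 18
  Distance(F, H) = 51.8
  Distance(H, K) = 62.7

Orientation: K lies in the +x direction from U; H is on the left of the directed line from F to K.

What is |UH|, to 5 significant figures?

61.238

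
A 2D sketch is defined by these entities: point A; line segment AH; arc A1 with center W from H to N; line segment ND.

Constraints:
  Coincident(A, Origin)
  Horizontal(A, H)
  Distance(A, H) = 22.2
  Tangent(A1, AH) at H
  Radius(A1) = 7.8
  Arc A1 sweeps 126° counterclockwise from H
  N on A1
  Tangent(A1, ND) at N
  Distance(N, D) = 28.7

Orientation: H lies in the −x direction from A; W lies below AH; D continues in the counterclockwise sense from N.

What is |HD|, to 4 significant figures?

37.14

A is at the origin; A and H share the same y with |AH| = 22.2 and H on the −x side, so H = (-22.20, 0.000). Tangency of A1 to AH means the radius WH is perpendicular to AH, so W = H + (0, -7.8) = (-22.20, -7.800). On A1, H sits at bearing 90° from W; a 126° counterclockwise sweep puts N at bearing 216°, so N = W + 7.8·(cos 216°, sin 216°) = (-28.51, -12.38). Tangency of A1 to ND means the radius WN is perpendicular to ND, so ND runs along (−sin 216°, cos 216°); with |ND| = 28.7, D = (-11.64, -35.60). Then |HD| = |D − H| = 37.14.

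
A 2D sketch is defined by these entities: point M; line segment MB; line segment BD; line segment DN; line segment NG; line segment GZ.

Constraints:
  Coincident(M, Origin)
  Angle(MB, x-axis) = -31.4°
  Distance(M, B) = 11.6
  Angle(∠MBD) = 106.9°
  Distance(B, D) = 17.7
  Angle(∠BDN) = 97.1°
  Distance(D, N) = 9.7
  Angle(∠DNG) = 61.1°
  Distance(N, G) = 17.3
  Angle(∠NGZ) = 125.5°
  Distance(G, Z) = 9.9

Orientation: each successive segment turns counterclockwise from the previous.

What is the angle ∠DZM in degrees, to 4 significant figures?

81.99°

∠DNG = 61.1° gives NG at -116.5° from the x-axis; with |NG| = 17.3, G = (9.889, -1.767). ∠NGZ = 125.5° gives GZ at -62.00° from the x-axis; with |GZ| = 9.9, Z = (14.54, -10.51). Then cos ∠DZM = ZD·ZM / (|ZD||ZM|), giving 81.99°.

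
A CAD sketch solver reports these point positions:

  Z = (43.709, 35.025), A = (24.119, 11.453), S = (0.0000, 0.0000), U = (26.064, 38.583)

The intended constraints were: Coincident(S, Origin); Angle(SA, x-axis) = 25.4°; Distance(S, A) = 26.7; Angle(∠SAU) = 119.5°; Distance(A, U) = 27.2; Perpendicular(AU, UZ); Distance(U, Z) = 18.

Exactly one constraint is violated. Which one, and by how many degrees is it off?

Perpendicular(AU, UZ) — off by 7.30°.

S = (0.00, 0.00) ✓; SA at 25.40° ✓; |SA| = 26.70 ✓; ∠SAU = 119.5° ✓; |AU| = 27.20 ✓; ∠(AU, UZ) = 97.30° ✗; |UZ| = 18.00 ✓.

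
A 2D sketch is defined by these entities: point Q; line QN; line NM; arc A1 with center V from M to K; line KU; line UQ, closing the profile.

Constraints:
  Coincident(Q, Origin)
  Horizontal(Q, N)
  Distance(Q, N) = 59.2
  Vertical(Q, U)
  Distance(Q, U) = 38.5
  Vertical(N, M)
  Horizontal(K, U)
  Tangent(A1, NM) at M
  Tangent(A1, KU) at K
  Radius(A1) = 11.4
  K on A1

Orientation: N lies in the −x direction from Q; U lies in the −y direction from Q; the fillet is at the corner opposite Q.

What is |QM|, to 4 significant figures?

65.11

The virtual corner opposite Q is at (-59.20, -38.50). The tangent condition forces VM to be normal to NM and since A1 is tangent to KU there, VK ⟂ KU, with radius 11.4, so the center V sits 11.4 in from both sides at V = (-47.80, -27.10). That places the tangent points at M = (-59.20, -27.10) on NM and K = (-47.80, -38.50) on KU. Then |QM| = |M − Q| = 65.11.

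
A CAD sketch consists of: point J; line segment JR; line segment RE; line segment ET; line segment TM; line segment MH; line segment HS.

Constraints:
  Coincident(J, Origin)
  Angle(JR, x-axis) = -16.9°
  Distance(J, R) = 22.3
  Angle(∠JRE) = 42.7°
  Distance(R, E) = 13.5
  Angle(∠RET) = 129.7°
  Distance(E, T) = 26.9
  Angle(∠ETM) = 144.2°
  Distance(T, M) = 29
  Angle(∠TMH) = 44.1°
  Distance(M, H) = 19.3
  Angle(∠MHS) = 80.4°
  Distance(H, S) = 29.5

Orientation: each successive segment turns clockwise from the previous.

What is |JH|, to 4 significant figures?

21.68

∠ETM = 144.2° gives TM at 119.7° from the x-axis; with |TM| = 29.0, M = (-29.66, 23.99). ∠TMH = 44.1° gives MH at -16.20° from the x-axis; with |MH| = 19.3, H = (-11.13, 18.60). Then |JH| = |H − J| = 21.68.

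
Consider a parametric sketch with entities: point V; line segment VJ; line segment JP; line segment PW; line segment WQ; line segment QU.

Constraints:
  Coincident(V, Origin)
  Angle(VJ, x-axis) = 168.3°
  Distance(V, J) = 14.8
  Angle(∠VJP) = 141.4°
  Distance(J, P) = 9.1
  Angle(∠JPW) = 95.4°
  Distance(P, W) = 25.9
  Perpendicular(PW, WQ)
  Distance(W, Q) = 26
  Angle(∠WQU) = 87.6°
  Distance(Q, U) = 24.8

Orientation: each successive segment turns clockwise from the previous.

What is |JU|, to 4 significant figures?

16.02

V is at the origin; VJ runs at 168.3° with length 14.8, so J = (-14.49, 3.001). ∠VJP = 141.4° gives JP at 129.7° from the x-axis; with |JP| = 9.1, P = (-20.31, 10.00). ∠JPW = 95.4° gives PW at 45.10° from the x-axis; with |PW| = 25.9, W = (-2.023, 28.35). The perpendicularity gives WQ at right angles to PW, so WQ runs at -44.90°; with |WQ| = 26.0, Q = (16.39, 9.996). ∠WQU = 87.6° gives QU at -137.3° from the x-axis; with |QU| = 24.8, U = (-1.832, -6.822). Then |JU| = |U − J| = 16.02.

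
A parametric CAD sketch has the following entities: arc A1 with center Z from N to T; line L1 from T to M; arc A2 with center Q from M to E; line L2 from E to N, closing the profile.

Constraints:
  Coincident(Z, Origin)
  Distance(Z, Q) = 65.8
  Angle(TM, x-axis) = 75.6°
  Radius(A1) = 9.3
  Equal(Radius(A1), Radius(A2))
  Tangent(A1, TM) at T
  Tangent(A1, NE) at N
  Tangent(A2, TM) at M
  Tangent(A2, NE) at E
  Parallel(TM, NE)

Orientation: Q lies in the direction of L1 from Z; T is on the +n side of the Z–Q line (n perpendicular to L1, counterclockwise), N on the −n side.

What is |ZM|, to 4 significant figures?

66.45

The slot axis is L1's direction at 75.6°, so u = (cos 75.6°, sin 75.6°) = (0.2487, 0.9686) and n = (−sin 75.6°, cos 75.6°) = (-0.9686, 0.2487). Z is at the origin and Q lies 65.8 along u from Z, so Q = 65.8·u = (16.36, 63.73). Tangency of A1 to both parallel lines with radius 9.3 puts T and N at Z ± 9.3·n: T = (-9.008, 2.313), N = (9.008, -2.313). Equal radii place M and E the same way about Q: M = Q + 9.3·n = (7.356, 66.05), E = Q − 9.3·n = (25.37, 61.42). Then |ZM| = |M − Z| = 66.45.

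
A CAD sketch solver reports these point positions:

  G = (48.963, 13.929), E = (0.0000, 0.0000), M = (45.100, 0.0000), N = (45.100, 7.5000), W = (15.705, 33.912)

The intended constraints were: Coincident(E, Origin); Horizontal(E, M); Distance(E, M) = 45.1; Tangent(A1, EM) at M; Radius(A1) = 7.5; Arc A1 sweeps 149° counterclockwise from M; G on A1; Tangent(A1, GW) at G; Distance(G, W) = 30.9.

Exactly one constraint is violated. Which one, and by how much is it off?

Distance(G, W) = 30.9 — off by 7.90.

E = (0.00, 0.00) ✓; E.y = 0.00, M.y = 0.00 ✓; |EM| = 45.10 ✓; ∠(NM, ME) = 90.00° ✓; |NM| = 7.500 ✓; bearing(N→G) − bearing(N→M) = 149.0° ✓; |NG| = 7.500 ✓; ∠(NG, GW) = 90.00° ✓; |GW| = 38.80 ✗.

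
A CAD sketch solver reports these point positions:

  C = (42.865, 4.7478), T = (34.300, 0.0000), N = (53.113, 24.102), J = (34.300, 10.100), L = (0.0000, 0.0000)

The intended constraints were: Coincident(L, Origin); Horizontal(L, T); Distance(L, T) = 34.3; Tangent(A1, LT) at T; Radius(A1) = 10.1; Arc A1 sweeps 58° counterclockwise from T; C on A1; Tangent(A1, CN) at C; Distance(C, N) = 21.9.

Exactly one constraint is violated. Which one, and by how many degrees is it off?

Tangent(A1, CN) at C — off by 4.10°.

L = (0.00, 0.00) ✓; L.y = 0.00, T.y = 0.00 ✓; |LT| = 34.30 ✓; ∠(JT, TL) = 90.00° ✓; |JT| = 10.10 ✓; bearing(J→C) − bearing(J→T) = 58.00° ✓; |JC| = 10.10 ✓; ∠(JC, CN) = 85.90° ✗; |CN| = 21.90 ✓.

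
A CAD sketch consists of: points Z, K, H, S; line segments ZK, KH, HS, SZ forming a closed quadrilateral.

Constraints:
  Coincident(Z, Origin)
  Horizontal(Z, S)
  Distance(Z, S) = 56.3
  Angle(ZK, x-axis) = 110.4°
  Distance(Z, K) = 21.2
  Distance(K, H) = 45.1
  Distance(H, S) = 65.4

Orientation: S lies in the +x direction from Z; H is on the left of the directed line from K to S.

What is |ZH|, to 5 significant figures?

58.831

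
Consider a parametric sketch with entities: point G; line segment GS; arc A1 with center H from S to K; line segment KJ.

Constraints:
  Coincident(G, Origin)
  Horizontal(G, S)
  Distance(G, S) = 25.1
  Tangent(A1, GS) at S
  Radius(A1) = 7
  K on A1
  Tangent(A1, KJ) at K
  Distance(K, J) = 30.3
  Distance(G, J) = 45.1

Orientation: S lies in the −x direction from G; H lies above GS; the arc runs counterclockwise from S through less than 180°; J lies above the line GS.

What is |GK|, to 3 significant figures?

20.1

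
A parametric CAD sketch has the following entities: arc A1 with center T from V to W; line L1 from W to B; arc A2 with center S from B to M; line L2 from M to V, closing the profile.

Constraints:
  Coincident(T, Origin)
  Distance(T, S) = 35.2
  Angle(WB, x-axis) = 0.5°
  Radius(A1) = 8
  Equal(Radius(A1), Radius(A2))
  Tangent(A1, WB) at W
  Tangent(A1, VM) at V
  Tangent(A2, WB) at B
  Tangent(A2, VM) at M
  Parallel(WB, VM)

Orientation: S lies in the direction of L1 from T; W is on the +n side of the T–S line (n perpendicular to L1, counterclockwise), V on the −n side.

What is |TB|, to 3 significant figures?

36.1

The slot axis is L1's direction at 0.5°, so u = (cos 0.5°, sin 0.5°) = (1.00, 0.00873) and n = (−sin 0.5°, cos 0.5°) = (-0.00873, 1.00). T is at the origin and S lies 35.2 along u from T, so S = 35.2·u = (35.2, 0.307). Tangency of A1 to both parallel lines with radius 8.0 puts W and V at T ± 8.0·n: W = (-0.0698, 8.00), V = (0.0698, -8.00). Equal radii place B and M the same way about S: B = S + 8.0·n = (35.1, 8.31), M = S − 8.0·n = (35.3, -7.69). Then |TB| = |B − T| = 36.1.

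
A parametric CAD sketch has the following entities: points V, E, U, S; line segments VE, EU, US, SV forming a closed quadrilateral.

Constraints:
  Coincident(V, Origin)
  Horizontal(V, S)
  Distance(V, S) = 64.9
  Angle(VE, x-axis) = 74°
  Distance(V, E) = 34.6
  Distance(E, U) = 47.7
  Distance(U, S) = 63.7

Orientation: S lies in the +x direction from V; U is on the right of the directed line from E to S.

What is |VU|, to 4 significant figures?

14.22

Checks: |EU| = 47.70 ✓; |US| = 63.70 ✓.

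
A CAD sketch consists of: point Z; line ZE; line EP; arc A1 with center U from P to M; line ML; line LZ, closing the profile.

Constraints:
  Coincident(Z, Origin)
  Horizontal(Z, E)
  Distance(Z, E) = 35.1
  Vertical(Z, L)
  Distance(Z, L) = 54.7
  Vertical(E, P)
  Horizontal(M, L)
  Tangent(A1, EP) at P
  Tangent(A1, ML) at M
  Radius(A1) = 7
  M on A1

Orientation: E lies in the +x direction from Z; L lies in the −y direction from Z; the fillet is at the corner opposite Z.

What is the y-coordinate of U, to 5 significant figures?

-47.700

ZL is vertical with |ZL| = 54.7 and L on the −y side, so L = (0.0000, -54.700). The virtual corner opposite Z is at (35.100, -54.700). The tangent condition forces UP to be normal to EP and tangency of A1 to ML means the radius UM is perpendicular to ML, with radius 7.0, so the center U sits 7.0 in from both sides at U = (28.100, -47.700). So U.y = -47.700.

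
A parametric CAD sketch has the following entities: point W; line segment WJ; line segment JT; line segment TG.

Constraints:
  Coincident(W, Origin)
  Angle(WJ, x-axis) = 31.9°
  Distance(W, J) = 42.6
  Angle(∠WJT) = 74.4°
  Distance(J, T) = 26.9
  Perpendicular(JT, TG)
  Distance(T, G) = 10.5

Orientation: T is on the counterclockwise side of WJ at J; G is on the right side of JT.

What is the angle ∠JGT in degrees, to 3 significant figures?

68.7°

∠WJT = 74.4°, so JT runs at 31.9° + (180° − 74.4°) = 138° from the x-axis; with |JT| = 26.9, T = J + 26.9·(cos 138°, sin 138°) = (16.3, 40.7). JT is perpendicular to TG; with |TG| = 10.5 on the right of JT, G = T + 10.5·(0.676, 0.737) = (23.4, 48.4). Then cos ∠JGT = GJ·GT / (|GJ||GT|), giving 68.7°.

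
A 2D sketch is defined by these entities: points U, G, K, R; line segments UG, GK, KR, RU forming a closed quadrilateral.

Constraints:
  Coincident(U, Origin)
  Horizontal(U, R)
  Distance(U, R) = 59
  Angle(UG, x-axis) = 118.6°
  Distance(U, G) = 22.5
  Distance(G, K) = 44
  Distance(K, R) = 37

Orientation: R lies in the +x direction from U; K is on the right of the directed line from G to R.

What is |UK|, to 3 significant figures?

24.5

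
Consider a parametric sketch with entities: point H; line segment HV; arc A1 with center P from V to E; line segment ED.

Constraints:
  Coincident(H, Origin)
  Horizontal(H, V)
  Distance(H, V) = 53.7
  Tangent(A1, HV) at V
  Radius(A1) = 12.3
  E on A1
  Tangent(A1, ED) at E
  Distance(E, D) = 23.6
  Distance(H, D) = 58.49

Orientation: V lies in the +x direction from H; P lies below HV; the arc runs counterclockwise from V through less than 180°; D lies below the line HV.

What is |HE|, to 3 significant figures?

43.9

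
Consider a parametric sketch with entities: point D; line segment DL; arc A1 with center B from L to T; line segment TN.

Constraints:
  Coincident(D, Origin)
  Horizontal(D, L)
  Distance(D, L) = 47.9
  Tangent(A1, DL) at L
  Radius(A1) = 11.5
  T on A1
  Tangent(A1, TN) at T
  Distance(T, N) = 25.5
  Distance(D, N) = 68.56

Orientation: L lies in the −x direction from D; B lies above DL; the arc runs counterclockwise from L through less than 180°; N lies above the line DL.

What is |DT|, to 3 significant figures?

44.1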